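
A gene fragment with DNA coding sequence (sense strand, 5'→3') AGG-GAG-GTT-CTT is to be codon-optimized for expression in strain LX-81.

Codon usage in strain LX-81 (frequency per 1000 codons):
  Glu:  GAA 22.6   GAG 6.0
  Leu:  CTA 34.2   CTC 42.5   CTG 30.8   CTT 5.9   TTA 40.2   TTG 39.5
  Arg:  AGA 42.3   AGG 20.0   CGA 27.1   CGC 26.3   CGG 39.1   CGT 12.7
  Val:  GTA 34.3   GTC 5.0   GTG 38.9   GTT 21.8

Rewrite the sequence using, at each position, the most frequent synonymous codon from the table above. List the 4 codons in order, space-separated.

AGA GAA GTG CTC

Codon 1 (Arg): best is AGA at 42.3.
Codon 2 (Glu): best is GAA at 22.6.
Codon 3 (Val): best is GTG at 38.9.
Codon 4 (Leu): best is CTC at 42.5.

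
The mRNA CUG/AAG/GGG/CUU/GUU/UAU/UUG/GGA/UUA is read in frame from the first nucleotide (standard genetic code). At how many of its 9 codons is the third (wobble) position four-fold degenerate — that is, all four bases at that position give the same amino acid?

Codon 1 CUG (Leu): third position 4-fold.
Codon 2 AAG (Lys): third position 2-fold.
Codon 3 GGG (Gly): third position 4-fold.
Codon 4 CUU (Leu): third position 4-fold.
Codon 5 GUU (Val): third position 4-fold.
Codon 6 UAU (Tyr): third position 2-fold.
Codon 7 UUG (Leu): third position 2-fold.
Codon 8 GGA (Gly): third position 4-fold.
Codon 9 UUA (Leu): third position 2-fold.
Four-fold degenerate third positions: 5.

5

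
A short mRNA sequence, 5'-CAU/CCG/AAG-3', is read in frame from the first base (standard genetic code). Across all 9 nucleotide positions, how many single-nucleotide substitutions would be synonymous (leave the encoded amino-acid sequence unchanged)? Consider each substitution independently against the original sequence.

5

Codon 1 (CAU, His): 1 synonymous substitution.
Codon 2 (CCG, Pro): 3 synonymous substitutions.
Codon 3 (AAG, Lys): 1 synonymous substitution.
Total: 1 + 3 + 1 = 5.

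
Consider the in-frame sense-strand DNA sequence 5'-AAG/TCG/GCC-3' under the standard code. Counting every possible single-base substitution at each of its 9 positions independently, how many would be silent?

7

Codon 1 (AAG, Lys): 1 synonymous substitution.
Codon 2 (TCG, Ser): 3 synonymous substitutions.
Codon 3 (GCC, Ala): 3 synonymous substitutions.
Total: 1 + 3 + 3 = 7.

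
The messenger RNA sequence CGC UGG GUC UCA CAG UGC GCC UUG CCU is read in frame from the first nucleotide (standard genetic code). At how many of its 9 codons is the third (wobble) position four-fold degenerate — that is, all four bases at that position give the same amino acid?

Codon 1 CGC (Arg): third position 4-fold.
Codon 2 UGG (Trp): third position 1-fold.
Codon 3 GUC (Val): third position 4-fold.
Codon 4 UCA (Ser): third position 4-fold.
Codon 5 CAG (Gln): third position 2-fold.
Codon 6 UGC (Cys): third position 2-fold.
Codon 7 GCC (Ala): third position 4-fold.
Codon 8 UUG (Leu): third position 2-fold.
Codon 9 CCU (Pro): third position 4-fold.
Four-fold degenerate third positions: 5.

5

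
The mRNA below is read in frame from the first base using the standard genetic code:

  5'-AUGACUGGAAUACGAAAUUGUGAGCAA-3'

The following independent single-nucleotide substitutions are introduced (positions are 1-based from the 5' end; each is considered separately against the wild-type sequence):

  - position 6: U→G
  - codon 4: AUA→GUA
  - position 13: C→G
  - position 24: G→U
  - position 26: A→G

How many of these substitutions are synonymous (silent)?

1

Codon 2: ACU (Thr) → ACG (Thr) — synonymous.
Codon 4: AUA (Ile) → GUA (Val) — missense.
Codon 5: CGA (Arg) → GGA (Gly) — missense.
Codon 8: GAG (Glu) → GAU (Asp) — missense.
Codon 9: CAA (Gln) → CGA (Arg) — missense.
Synonymous: 1 of 5.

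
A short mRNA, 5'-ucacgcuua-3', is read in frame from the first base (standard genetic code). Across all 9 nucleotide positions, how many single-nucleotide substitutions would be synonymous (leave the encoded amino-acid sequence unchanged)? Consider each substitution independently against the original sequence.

8

Codon 1 (UCA, Ser): 3 synonymous substitutions.
Codon 2 (CGC, Arg): 3 synonymous substitutions.
Codon 3 (UUA, Leu): 2 synonymous substitutions.
Total: 3 + 3 + 2 = 8.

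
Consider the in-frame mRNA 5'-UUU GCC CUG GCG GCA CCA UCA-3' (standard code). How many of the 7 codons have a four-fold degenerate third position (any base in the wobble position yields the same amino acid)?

Codon 1 UUU (Phe): third position 2-fold.
Codon 2 GCC (Ala): third position 4-fold.
Codon 3 CUG (Leu): third position 4-fold.
Codon 4 GCG (Ala): third position 4-fold.
Codon 5 GCA (Ala): third position 4-fold.
Codon 6 CCA (Pro): third position 4-fold.
Codon 7 UCA (Ser): third position 4-fold.
Four-fold degenerate third positions: 6.

6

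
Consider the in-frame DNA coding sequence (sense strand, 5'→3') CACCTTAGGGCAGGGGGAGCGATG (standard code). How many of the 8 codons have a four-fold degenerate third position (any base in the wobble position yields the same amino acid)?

Codon 1 CAC (His): third position 2-fold.
Codon 2 CTT (Leu): third position 4-fold.
Codon 3 AGG (Arg): third position 2-fold.
Codon 4 GCA (Ala): third position 4-fold.
Codon 5 GGG (Gly): third position 4-fold.
Codon 6 GGA (Gly): third position 4-fold.
Codon 7 GCG (Ala): third position 4-fold.
Codon 8 ATG (Met): third position 1-fold.
Four-fold degenerate third positions: 5.

5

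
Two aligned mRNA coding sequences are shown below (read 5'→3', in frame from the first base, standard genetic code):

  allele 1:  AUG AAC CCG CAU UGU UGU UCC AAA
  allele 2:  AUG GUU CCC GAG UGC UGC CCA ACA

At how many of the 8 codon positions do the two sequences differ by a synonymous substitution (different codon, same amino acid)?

3

Codon 1: AUG Met / AUG Met — identical.
Codon 2: AAC Asn / GUU Val — nonsynonymous.
Codon 3: CCG Pro / CCC Pro — synonymous.
Codon 4: CAU His / GAG Glu — nonsynonymous.
Codon 5: UGU Cys / UGC Cys — synonymous.
Codon 6: UGU Cys / UGC Cys — synonymous.
Codon 7: UCC Ser / CCA Pro — nonsynonymous.
Codon 8: AAA Lys / ACA Thr — nonsynonymous.
Synonymous differences: 3.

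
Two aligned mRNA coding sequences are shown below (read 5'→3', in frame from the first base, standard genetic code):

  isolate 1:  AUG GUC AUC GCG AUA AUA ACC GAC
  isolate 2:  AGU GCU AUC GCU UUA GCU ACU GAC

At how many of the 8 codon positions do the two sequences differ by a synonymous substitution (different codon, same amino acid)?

2

Codon 1: AUG Met / AGU Ser — nonsynonymous.
Codon 2: GUC Val / GCU Ala — nonsynonymous.
Codon 3: AUC Ile / AUC Ile — identical.
Codon 4: GCG Ala / GCU Ala — synonymous.
Codon 5: AUA Ile / UUA Leu — nonsynonymous.
Codon 6: AUA Ile / GCU Ala — nonsynonymous.
Codon 7: ACC Thr / ACU Thr — synonymous.
Codon 8: GAC Asp / GAC Asp — identical.
Synonymous differences: 2.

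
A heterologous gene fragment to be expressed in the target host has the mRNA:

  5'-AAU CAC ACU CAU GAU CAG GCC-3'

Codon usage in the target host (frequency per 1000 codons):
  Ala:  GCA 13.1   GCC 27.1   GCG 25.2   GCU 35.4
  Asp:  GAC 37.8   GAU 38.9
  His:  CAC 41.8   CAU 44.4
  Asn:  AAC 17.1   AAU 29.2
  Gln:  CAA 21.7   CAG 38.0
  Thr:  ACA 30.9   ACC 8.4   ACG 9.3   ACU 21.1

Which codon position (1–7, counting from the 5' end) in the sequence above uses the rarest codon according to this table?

Codon 1 AAU (Asn): 29.2 per 1000.
Codon 2 CAC (His): 41.8 per 1000.
Codon 3 ACU (Thr): 21.1 per 1000.
Codon 4 CAU (His): 44.4 per 1000.
Codon 5 GAU (Asp): 38.9 per 1000.
Codon 6 CAG (Gln): 38.0 per 1000.
Codon 7 GCC (Ala): 27.1 per 1000.
Lowest frequency is 21.1 at codon 3.

3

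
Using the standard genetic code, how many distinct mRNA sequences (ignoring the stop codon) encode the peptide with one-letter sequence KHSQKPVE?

Lys: 2 codons.
His: 2 codons.
Ser: 6 codons.
Gln: 2 codons.
Lys: 2 codons.
Pro: 4 codons.
Val: 4 codons.
Glu: 2 codons.
2 × 2 × 6 × 2 × 2 × 4 × 4 × 2 = 3072.

3072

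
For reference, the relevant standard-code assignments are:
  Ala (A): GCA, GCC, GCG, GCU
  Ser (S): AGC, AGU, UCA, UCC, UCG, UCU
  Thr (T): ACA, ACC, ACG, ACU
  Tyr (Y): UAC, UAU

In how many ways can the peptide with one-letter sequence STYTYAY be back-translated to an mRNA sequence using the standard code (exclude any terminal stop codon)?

3072

Ser: 6 codons.
Thr: 4 codons.
Tyr: 2 codons.
Thr: 4 codons.
Tyr: 2 codons.
Ala: 4 codons.
Tyr: 2 codons.
6 × 4 × 2 × 4 × 2 × 4 × 2 = 3072.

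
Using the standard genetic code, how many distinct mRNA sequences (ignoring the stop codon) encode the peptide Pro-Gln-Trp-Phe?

Pro: 4 codons.
Gln: 2 codons.
Trp: 1 codon.
Phe: 2 codons.
4 × 2 × 1 × 2 = 16.

16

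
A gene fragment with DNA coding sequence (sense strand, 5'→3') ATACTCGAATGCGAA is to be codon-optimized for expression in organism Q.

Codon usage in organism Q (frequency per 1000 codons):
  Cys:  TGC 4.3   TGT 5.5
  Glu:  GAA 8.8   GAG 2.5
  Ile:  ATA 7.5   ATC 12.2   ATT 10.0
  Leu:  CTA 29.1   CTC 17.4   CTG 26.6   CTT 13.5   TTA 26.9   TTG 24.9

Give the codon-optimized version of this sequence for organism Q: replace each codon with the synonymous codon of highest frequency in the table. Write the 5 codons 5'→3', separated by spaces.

ATC CTA GAA TGT GAA

Codon 1 (Ile): best is ATC at 12.2.
Codon 2 (Leu): best is CTA at 29.1.
Codon 3 (Glu): best is GAA at 8.8.
Codon 4 (Cys): best is TGT at 5.5.
Codon 5 (Glu): best is GAA at 8.8.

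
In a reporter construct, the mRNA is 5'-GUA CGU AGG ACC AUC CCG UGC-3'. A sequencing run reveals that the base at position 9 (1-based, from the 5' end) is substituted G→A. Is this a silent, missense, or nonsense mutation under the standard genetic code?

Position 9 falls in codon 3: AGG → Arg.
After the substitution the codon is AGA → Arg.
Both encode Arg, so the change is synonymous.

silent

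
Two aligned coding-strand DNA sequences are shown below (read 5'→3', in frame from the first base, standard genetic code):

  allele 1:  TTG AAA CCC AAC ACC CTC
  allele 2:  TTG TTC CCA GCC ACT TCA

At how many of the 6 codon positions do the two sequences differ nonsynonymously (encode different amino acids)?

3

Codon 1: TTG Leu / TTG Leu — identical.
Codon 2: AAA Lys / TTC Phe — nonsynonymous.
Codon 3: CCC Pro / CCA Pro — synonymous.
Codon 4: AAC Asn / GCC Ala — nonsynonymous.
Codon 5: ACC Thr / ACT Thr — synonymous.
Codon 6: CTC Leu / TCA Ser — nonsynonymous.
Nonsynonymous differences: 3.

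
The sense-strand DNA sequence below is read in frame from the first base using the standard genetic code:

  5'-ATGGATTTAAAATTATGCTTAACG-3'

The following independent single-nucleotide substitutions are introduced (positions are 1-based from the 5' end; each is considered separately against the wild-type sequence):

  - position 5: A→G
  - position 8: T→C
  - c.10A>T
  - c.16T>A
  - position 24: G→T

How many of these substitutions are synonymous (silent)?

1

Codon 2: GAT (Asp) → GGT (Gly) — missense.
Codon 3: TTA (Leu) → TCA (Ser) — missense.
Codon 4: AAA (Lys) → TAA (Stop) — nonsense.
Codon 6: TGC (Cys) → AGC (Ser) — missense.
Codon 8: ACG (Thr) → ACT (Thr) — synonymous.
Synonymous: 1 of 5.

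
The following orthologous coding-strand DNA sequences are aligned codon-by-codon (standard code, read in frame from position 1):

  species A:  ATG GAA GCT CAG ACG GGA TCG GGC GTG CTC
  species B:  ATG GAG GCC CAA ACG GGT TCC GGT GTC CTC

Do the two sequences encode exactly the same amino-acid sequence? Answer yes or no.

yes

Codon 1: ATG Met / ATG Met — identical.
Codon 2: GAA Glu / GAG Glu — synonymous.
Codon 3: GCT Ala / GCC Ala — synonymous.
Codon 4: CAG Gln / CAA Gln — synonymous.
Codon 5: ACG Thr / ACG Thr — identical.
Codon 6: GGA Gly / GGT Gly — synonymous.
Codon 7: TCG Ser / TCC Ser — synonymous.
Codon 8: GGC Gly / GGT Gly — synonymous.
Codon 9: GTG Val / GTC Val — synonymous.
Codon 10: CTC Leu / CTC Leu — identical.
Nonsynonymous differences: 0 → same protein.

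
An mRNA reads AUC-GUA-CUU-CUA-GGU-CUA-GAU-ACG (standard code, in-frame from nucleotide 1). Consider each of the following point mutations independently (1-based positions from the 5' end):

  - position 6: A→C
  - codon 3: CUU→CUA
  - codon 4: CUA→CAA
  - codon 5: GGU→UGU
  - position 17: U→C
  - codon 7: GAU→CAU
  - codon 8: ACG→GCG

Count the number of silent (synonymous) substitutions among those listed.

2

Codon 2: GUA (Val) → GUC (Val) — synonymous.
Codon 3: CUU (Leu) → CUA (Leu) — synonymous.
Codon 4: CUA (Leu) → CAA (Gln) — missense.
Codon 5: GGU (Gly) → UGU (Cys) — missense.
Codon 6: CUA (Leu) → CCA (Pro) — missense.
Codon 7: GAU (Asp) → CAU (His) — missense.
Codon 8: ACG (Thr) → GCG (Ala) — missense.
Synonymous: 2 of 7.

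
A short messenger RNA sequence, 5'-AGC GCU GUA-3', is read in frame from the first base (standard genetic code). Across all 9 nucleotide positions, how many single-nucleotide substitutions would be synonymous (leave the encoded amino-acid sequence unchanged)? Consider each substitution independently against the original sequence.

Codon 1 (AGC, Ser): 1 synonymous substitution.
Codon 2 (GCU, Ala): 3 synonymous substitutions.
Codon 3 (GUA, Val): 3 synonymous substitutions.
Total: 1 + 3 + 3 = 7.

7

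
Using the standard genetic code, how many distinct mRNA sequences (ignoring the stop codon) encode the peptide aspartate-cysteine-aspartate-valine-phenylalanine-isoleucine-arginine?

1152

Asp: 2 codons.
Cys: 2 codons.
Asp: 2 codons.
Val: 4 codons.
Phe: 2 codons.
Ile: 3 codons.
Arg: 6 codons.
2 × 2 × 2 × 4 × 2 × 3 × 6 = 1152.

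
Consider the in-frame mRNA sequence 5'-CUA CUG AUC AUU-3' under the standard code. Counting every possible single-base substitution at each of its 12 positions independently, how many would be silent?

Codon 1 (CUA, Leu): 4 synonymous substitutions.
Codon 2 (CUG, Leu): 4 synonymous substitutions.
Codon 3 (AUC, Ile): 2 synonymous substitutions.
Codon 4 (AUU, Ile): 2 synonymous substitutions.
Total: 4 + 4 + 2 + 2 = 12.

12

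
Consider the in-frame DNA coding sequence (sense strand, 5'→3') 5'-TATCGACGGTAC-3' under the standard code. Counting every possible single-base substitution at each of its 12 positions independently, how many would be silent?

10

Codon 1 (TAT, Tyr): 1 synonymous substitution.
Codon 2 (CGA, Arg): 4 synonymous substitutions.
Codon 3 (CGG, Arg): 4 synonymous substitutions.
Codon 4 (TAC, Tyr): 1 synonymous substitution.
Total: 1 + 4 + 4 + 1 = 10.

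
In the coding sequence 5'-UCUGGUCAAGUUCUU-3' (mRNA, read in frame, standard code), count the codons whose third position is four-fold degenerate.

4

Codon 1 UCU (Ser): third position 4-fold.
Codon 2 GGU (Gly): third position 4-fold.
Codon 3 CAA (Gln): third position 2-fold.
Codon 4 GUU (Val): third position 4-fold.
Codon 5 CUU (Leu): third position 4-fold.
Four-fold degenerate third positions: 4.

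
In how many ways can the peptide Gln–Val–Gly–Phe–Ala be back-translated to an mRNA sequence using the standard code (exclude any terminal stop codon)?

256

Gln: 2 codons.
Val: 4 codons.
Gly: 4 codons.
Phe: 2 codons.
Ala: 4 codons.
2 × 4 × 4 × 2 × 4 = 256.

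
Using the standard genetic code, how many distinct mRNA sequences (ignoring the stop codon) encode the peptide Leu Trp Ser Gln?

Leu: 6 codons.
Trp: 1 codon.
Ser: 6 codons.
Gln: 2 codons.
6 × 1 × 6 × 2 = 72.

72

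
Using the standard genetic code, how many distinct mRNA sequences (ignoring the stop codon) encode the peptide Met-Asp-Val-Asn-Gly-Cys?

128

Met: 1 codon.
Asp: 2 codons.
Val: 4 codons.
Asn: 2 codons.
Gly: 4 codons.
Cys: 2 codons.
1 × 2 × 4 × 2 × 4 × 2 = 128.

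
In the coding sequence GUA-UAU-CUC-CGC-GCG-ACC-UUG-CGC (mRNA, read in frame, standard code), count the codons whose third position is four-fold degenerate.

Codon 1 GUA (Val): third position 4-fold.
Codon 2 UAU (Tyr): third position 2-fold.
Codon 3 CUC (Leu): third position 4-fold.
Codon 4 CGC (Arg): third position 4-fold.
Codon 5 GCG (Ala): third position 4-fold.
Codon 6 ACC (Thr): third position 4-fold.
Codon 7 UUG (Leu): third position 2-fold.
Codon 8 CGC (Arg): third position 4-fold.
Four-fold degenerate third positions: 6.

6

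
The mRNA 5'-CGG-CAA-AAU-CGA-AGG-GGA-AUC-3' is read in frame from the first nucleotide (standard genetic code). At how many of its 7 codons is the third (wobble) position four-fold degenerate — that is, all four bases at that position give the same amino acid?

Codon 1 CGG (Arg): third position 4-fold.
Codon 2 CAA (Gln): third position 2-fold.
Codon 3 AAU (Asn): third position 2-fold.
Codon 4 CGA (Arg): third position 4-fold.
Codon 5 AGG (Arg): third position 2-fold.
Codon 6 GGA (Gly): third position 4-fold.
Codon 7 AUC (Ile): third position 3-fold.
Four-fold degenerate third positions: 3.

3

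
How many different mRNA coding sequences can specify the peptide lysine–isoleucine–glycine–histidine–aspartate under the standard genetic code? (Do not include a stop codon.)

Lys: 2 codons.
Ile: 3 codons.
Gly: 4 codons.
His: 2 codons.
Asp: 2 codons.
2 × 3 × 4 × 2 × 2 = 96.

96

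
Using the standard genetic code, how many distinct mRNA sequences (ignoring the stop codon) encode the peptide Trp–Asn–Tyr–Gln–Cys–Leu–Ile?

Trp: 1 codon.
Asn: 2 codons.
Tyr: 2 codons.
Gln: 2 codons.
Cys: 2 codons.
Leu: 6 codons.
Ile: 3 codons.
1 × 2 × 2 × 2 × 2 × 6 × 3 = 288.

288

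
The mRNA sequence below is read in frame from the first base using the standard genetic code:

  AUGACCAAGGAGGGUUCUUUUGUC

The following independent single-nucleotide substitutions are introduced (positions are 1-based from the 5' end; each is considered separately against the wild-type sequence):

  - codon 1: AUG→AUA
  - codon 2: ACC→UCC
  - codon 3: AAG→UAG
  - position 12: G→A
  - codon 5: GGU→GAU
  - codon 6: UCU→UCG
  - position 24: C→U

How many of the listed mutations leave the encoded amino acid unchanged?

Codon 1: AUG (Met) → AUA (Ile) — missense.
Codon 2: ACC (Thr) → UCC (Ser) — missense.
Codon 3: AAG (Lys) → UAG (Stop) — nonsense.
Codon 4: GAG (Glu) → GAA (Glu) — synonymous.
Codon 5: GGU (Gly) → GAU (Asp) — missense.
Codon 6: UCU (Ser) → UCG (Ser) — synonymous.
Codon 8: GUC (Val) → GUU (Val) — synonymous.
Synonymous: 3 of 7.

3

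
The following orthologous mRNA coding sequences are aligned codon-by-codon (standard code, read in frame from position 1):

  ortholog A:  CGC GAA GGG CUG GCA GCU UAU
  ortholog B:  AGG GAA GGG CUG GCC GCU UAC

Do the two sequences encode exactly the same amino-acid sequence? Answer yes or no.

yes

Codon 1: CGC Arg / AGG Arg — synonymous.
Codon 2: GAA Glu / GAA Glu — identical.
Codon 3: GGG Gly / GGG Gly — identical.
Codon 4: CUG Leu / CUG Leu — identical.
Codon 5: GCA Ala / GCC Ala — synonymous.
Codon 6: GCU Ala / GCU Ala — identical.
Codon 7: UAU Tyr / UAC Tyr — synonymous.
Nonsynonymous differences: 0 → same protein.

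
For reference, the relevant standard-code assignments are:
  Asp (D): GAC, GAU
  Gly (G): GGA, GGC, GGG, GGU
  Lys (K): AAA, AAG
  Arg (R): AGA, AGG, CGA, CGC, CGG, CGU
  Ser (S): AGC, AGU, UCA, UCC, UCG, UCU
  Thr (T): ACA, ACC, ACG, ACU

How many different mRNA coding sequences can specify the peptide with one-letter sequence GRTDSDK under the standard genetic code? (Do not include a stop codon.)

4608

Gly: 4 codons.
Arg: 6 codons.
Thr: 4 codons.
Asp: 2 codons.
Ser: 6 codons.
Asp: 2 codons.
Lys: 2 codons.
4 × 6 × 4 × 2 × 6 × 2 × 2 = 4608.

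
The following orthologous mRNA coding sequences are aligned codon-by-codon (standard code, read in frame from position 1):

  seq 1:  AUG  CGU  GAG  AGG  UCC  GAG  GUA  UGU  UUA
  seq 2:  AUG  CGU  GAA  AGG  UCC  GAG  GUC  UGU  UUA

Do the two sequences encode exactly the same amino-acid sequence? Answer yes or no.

Codon 1: AUG Met / AUG Met — identical.
Codon 2: CGU Arg / CGU Arg — identical.
Codon 3: GAG Glu / GAA Glu — synonymous.
Codon 4: AGG Arg / AGG Arg — identical.
Codon 5: UCC Ser / UCC Ser — identical.
Codon 6: GAG Glu / GAG Glu — identical.
Codon 7: GUA Val / GUC Val — synonymous.
Codon 8: UGU Cys / UGU Cys — identical.
Codon 9: UUA Leu / UUA Leu — identical.
Nonsynonymous differences: 0 → same protein.

yes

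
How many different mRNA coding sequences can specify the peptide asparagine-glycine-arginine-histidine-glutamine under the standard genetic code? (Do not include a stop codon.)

Asn: 2 codons.
Gly: 4 codons.
Arg: 6 codons.
His: 2 codons.
Gln: 2 codons.
2 × 4 × 6 × 2 × 2 = 192.

192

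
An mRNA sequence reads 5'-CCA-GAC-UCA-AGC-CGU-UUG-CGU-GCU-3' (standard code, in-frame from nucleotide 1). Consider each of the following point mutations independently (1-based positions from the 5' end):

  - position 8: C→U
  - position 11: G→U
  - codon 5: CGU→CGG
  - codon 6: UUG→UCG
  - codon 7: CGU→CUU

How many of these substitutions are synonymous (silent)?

Codon 3: UCA (Ser) → UUA (Leu) — missense.
Codon 4: AGC (Ser) → AUC (Ile) — missense.
Codon 5: CGU (Arg) → CGG (Arg) — synonymous.
Codon 6: UUG (Leu) → UCG (Ser) — missense.
Codon 7: CGU (Arg) → CUU (Leu) — missense.
Synonymous: 1 of 5.

1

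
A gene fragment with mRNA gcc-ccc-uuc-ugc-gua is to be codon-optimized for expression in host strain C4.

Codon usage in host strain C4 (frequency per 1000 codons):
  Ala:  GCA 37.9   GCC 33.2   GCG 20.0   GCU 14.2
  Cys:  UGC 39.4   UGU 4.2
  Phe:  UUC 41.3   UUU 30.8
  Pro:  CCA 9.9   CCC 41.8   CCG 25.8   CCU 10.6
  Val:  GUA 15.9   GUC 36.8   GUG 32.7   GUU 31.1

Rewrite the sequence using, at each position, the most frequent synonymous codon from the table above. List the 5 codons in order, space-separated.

GCA CCC UUC UGC GUC

Codon 1 (Ala): best is GCA at 37.9.
Codon 2 (Pro): best is CCC at 41.8.
Codon 3 (Phe): best is UUC at 41.3.
Codon 4 (Cys): best is UGC at 39.4.
Codon 5 (Val): best is GUC at 36.8.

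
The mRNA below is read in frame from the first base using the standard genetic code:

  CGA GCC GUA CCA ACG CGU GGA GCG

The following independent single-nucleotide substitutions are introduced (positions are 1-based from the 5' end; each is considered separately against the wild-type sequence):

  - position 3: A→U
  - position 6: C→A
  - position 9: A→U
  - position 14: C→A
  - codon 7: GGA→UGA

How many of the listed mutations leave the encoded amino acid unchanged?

3

Codon 1: CGA (Arg) → CGU (Arg) — synonymous.
Codon 2: GCC (Ala) → GCA (Ala) — synonymous.
Codon 3: GUA (Val) → GUU (Val) — synonymous.
Codon 5: ACG (Thr) → AAG (Lys) — missense.
Codon 7: GGA (Gly) → UGA (Stop) — nonsense.
Synonymous: 3 of 5.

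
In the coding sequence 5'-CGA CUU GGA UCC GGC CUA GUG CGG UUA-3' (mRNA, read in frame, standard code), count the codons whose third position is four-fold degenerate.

Codon 1 CGA (Arg): third position 4-fold.
Codon 2 CUU (Leu): third position 4-fold.
Codon 3 GGA (Gly): third position 4-fold.
Codon 4 UCC (Ser): third position 4-fold.
Codon 5 GGC (Gly): third position 4-fold.
Codon 6 CUA (Leu): third position 4-fold.
Codon 7 GUG (Val): third position 4-fold.
Codon 8 CGG (Arg): third position 4-fold.
Codon 9 UUA (Leu): third position 2-fold.
Four-fold degenerate third positions: 8.

8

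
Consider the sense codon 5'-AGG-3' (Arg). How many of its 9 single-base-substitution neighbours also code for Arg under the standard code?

Position 1: CGG → 1 synonymous.
Position 2: none → 0 synonymous.
Position 3: AGA → 1 synonymous.
Total: 1 + 0 + 1 = 2.

2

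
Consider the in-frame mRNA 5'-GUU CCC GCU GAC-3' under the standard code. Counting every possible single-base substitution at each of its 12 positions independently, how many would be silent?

10

Codon 1 (GUU, Val): 3 synonymous substitutions.
Codon 2 (CCC, Pro): 3 synonymous substitutions.
Codon 3 (GCU, Ala): 3 synonymous substitutions.
Codon 4 (GAC, Asp): 1 synonymous substitution.
Total: 3 + 3 + 3 + 1 = 10.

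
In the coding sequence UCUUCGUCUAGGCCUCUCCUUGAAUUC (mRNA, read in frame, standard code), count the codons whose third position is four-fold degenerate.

Codon 1 UCU (Ser): third position 4-fold.
Codon 2 UCG (Ser): third position 4-fold.
Codon 3 UCU (Ser): third position 4-fold.
Codon 4 AGG (Arg): third position 2-fold.
Codon 5 CCU (Pro): third position 4-fold.
Codon 6 CUC (Leu): third position 4-fold.
Codon 7 CUU (Leu): third position 4-fold.
Codon 8 GAA (Glu): third position 2-fold.
Codon 9 UUC (Phe): third position 2-fold.
Four-fold degenerate third positions: 6.

6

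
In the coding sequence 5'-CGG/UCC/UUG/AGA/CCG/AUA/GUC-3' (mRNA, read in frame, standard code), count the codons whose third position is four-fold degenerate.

Codon 1 CGG (Arg): third position 4-fold.
Codon 2 UCC (Ser): third position 4-fold.
Codon 3 UUG (Leu): third position 2-fold.
Codon 4 AGA (Arg): third position 2-fold.
Codon 5 CCG (Pro): third position 4-fold.
Codon 6 AUA (Ile): third position 3-fold.
Codon 7 GUC (Val): third position 4-fold.
Four-fold degenerate third positions: 4.

4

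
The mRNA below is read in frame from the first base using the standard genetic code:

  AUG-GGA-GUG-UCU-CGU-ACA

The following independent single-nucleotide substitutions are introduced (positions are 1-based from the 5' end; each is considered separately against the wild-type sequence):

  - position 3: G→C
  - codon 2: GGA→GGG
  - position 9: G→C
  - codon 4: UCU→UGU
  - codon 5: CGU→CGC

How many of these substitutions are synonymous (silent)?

3

Codon 1: AUG (Met) → AUC (Ile) — missense.
Codon 2: GGA (Gly) → GGG (Gly) — synonymous.
Codon 3: GUG (Val) → GUC (Val) — synonymous.
Codon 4: UCU (Ser) → UGU (Cys) — missense.
Codon 5: CGU (Arg) → CGC (Arg) — synonymous.
Synonymous: 3 of 5.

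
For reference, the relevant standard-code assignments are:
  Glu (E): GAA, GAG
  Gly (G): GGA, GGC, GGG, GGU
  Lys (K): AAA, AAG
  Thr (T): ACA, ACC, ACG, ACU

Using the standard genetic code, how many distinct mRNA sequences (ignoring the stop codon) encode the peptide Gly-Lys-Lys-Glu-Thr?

128

Gly: 4 codons.
Lys: 2 codons.
Lys: 2 codons.
Glu: 2 codons.
Thr: 4 codons.
4 × 2 × 2 × 2 × 4 = 128.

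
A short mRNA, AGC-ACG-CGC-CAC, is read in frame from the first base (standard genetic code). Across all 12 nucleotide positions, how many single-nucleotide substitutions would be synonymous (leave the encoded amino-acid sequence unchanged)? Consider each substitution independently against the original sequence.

Codon 1 (AGC, Ser): 1 synonymous substitution.
Codon 2 (ACG, Thr): 3 synonymous substitutions.
Codon 3 (CGC, Arg): 3 synonymous substitutions.
Codon 4 (CAC, His): 1 synonymous substitution.
Total: 1 + 3 + 3 + 1 = 8.

8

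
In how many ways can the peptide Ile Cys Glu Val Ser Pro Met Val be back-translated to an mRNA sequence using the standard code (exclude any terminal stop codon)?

Ile: 3 codons.
Cys: 2 codons.
Glu: 2 codons.
Val: 4 codons.
Ser: 6 codons.
Pro: 4 codons.
Met: 1 codon.
Val: 4 codons.
3 × 2 × 2 × 4 × 6 × 4 × 1 × 4 = 4608.

4608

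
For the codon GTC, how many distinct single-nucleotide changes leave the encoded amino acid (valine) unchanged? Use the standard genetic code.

3

Position 1: none → 0 synonymous.
Position 2: none → 0 synonymous.
Position 3: GTT, GTA, GTG → 3 synonymous.
Total: 0 + 0 + 3 = 3.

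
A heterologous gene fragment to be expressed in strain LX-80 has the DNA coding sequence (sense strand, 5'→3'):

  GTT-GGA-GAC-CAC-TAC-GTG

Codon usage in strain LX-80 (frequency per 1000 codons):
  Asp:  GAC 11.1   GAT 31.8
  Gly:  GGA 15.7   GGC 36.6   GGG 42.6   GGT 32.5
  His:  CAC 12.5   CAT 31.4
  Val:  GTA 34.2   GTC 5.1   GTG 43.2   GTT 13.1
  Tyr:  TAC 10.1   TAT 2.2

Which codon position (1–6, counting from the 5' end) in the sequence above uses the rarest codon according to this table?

Codon 1 GTT (Val): 13.1 per 1000.
Codon 2 GGA (Gly): 15.7 per 1000.
Codon 3 GAC (Asp): 11.1 per 1000.
Codon 4 CAC (His): 12.5 per 1000.
Codon 5 TAC (Tyr): 10.1 per 1000.
Codon 6 GTG (Val): 43.2 per 1000.
Lowest frequency is 10.1 at codon 5.

5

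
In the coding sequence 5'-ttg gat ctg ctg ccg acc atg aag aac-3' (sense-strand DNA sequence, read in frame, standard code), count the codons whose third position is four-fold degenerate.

Codon 1 TTG (Leu): third position 2-fold.
Codon 2 GAT (Asp): third position 2-fold.
Codon 3 CTG (Leu): third position 4-fold.
Codon 4 CTG (Leu): third position 4-fold.
Codon 5 CCG (Pro): third position 4-fold.
Codon 6 ACC (Thr): third position 4-fold.
Codon 7 ATG (Met): third position 1-fold.
Codon 8 AAG (Lys): third position 2-fold.
Codon 9 AAC (Asn): third position 2-fold.
Four-fold degenerate third positions: 4.

4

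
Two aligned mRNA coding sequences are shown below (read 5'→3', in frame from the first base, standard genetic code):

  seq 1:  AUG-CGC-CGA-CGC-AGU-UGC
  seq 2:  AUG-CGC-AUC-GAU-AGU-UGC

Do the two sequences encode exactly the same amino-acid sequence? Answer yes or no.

Codon 1: AUG Met / AUG Met — identical.
Codon 2: CGC Arg / CGC Arg — identical.
Codon 3: CGA Arg / AUC Ile — nonsynonymous.
Codon 4: CGC Arg / GAU Asp — nonsynonymous.
Codon 5: AGU Ser / AGU Ser — identical.
Codon 6: UGC Cys / UGC Cys — identical.
Nonsynonymous differences: 2 → different protein.

no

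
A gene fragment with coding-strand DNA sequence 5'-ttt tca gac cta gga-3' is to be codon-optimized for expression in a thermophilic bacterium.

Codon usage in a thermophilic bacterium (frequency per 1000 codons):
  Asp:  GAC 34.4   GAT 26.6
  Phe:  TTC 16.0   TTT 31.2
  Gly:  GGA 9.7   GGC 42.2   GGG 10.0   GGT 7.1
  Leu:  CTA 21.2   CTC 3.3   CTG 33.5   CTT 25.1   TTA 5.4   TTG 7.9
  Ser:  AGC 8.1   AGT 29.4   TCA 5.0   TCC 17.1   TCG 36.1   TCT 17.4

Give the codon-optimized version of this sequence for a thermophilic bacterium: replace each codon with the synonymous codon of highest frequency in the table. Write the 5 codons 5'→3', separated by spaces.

Codon 1 (Phe): best is TTT at 31.2.
Codon 2 (Ser): best is TCG at 36.1.
Codon 3 (Asp): best is GAC at 34.4.
Codon 4 (Leu): best is CTG at 33.5.
Codon 5 (Gly): best is GGC at 42.2.

TTT TCG GAC CTG GGC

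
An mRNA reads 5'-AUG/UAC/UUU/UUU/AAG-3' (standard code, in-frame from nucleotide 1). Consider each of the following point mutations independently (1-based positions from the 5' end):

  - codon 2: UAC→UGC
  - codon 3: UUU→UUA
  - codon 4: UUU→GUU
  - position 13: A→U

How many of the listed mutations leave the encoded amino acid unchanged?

Codon 2: UAC (Tyr) → UGC (Cys) — missense.
Codon 3: UUU (Phe) → UUA (Leu) — missense.
Codon 4: UUU (Phe) → GUU (Val) — missense.
Codon 5: AAG (Lys) → UAG (Stop) — nonsense.
Synonymous: 0 of 4.

0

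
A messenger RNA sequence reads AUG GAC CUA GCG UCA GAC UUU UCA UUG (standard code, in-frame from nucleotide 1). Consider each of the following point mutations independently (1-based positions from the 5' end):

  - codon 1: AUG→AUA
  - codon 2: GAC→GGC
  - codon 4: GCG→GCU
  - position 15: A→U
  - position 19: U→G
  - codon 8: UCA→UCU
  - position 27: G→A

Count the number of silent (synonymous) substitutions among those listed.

4

Codon 1: AUG (Met) → AUA (Ile) — missense.
Codon 2: GAC (Asp) → GGC (Gly) — missense.
Codon 4: GCG (Ala) → GCU (Ala) — synonymous.
Codon 5: UCA (Ser) → UCU (Ser) — synonymous.
Codon 7: UUU (Phe) → GUU (Val) — missense.
Codon 8: UCA (Ser) → UCU (Ser) — synonymous.
Codon 9: UUG (Leu) → UUA (Leu) — synonymous.
Synonymous: 4 of 7.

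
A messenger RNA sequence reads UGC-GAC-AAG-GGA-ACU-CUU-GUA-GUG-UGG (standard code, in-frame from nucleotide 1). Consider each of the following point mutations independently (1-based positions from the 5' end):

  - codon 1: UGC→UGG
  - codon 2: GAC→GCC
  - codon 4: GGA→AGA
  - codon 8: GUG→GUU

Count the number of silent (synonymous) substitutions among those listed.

1

Codon 1: UGC (Cys) → UGG (Trp) — missense.
Codon 2: GAC (Asp) → GCC (Ala) — missense.
Codon 4: GGA (Gly) → AGA (Arg) — missense.
Codon 8: GUG (Val) → GUU (Val) — synonymous.
Synonymous: 1 of 4.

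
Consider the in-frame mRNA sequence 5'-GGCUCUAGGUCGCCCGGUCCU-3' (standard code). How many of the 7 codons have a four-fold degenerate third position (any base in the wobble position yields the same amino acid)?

6

Codon 1 GGC (Gly): third position 4-fold.
Codon 2 UCU (Ser): third position 4-fold.
Codon 3 AGG (Arg): third position 2-fold.
Codon 4 UCG (Ser): third position 4-fold.
Codon 5 CCC (Pro): third position 4-fold.
Codon 6 GGU (Gly): third position 4-fold.
Codon 7 CCU (Pro): third position 4-fold.
Four-fold degenerate third positions: 6.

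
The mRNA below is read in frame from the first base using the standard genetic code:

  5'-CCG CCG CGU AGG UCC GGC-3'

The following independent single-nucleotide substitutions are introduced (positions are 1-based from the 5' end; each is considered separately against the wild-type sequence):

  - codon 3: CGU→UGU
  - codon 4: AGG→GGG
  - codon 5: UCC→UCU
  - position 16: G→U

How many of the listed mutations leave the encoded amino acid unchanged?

1

Codon 3: CGU (Arg) → UGU (Cys) — missense.
Codon 4: AGG (Arg) → GGG (Gly) — missense.
Codon 5: UCC (Ser) → UCU (Ser) — synonymous.
Codon 6: GGC (Gly) → UGC (Cys) — missense.
Synonymous: 1 of 4.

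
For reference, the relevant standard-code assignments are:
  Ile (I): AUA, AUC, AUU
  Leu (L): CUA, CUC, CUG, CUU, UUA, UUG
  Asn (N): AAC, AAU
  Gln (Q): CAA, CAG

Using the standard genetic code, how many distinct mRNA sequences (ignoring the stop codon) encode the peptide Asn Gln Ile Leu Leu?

Asn: 2 codons.
Gln: 2 codons.
Ile: 3 codons.
Leu: 6 codons.
Leu: 6 codons.
2 × 2 × 3 × 6 × 6 = 432.

432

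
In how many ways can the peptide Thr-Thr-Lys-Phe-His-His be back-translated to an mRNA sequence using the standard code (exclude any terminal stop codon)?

Thr: 4 codons.
Thr: 4 codons.
Lys: 2 codons.
Phe: 2 codons.
His: 2 codons.
His: 2 codons.
4 × 4 × 2 × 2 × 2 × 2 = 256.

256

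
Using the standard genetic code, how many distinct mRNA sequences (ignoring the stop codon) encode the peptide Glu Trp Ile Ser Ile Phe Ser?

1296

Glu: 2 codons.
Trp: 1 codon.
Ile: 3 codons.
Ser: 6 codons.
Ile: 3 codons.
Phe: 2 codons.
Ser: 6 codons.
2 × 1 × 3 × 6 × 3 × 2 × 6 = 1296.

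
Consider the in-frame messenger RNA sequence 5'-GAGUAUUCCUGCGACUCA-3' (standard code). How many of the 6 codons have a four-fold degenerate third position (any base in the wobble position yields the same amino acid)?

Codon 1 GAG (Glu): third position 2-fold.
Codon 2 UAU (Tyr): third position 2-fold.
Codon 3 UCC (Ser): third position 4-fold.
Codon 4 UGC (Cys): third position 2-fold.
Codon 5 GAC (Asp): third position 2-fold.
Codon 6 UCA (Ser): third position 4-fold.
Four-fold degenerate third positions: 2.

2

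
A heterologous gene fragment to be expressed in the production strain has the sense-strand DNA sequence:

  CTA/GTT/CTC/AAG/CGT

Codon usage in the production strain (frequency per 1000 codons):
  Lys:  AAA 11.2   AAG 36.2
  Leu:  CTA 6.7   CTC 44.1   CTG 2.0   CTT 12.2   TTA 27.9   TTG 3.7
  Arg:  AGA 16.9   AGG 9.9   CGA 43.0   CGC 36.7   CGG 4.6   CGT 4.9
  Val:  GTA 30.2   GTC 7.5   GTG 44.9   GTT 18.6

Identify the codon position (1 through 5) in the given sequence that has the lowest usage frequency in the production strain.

Codon 1 CTA (Leu): 6.7 per 1000.
Codon 2 GTT (Val): 18.6 per 1000.
Codon 3 CTC (Leu): 44.1 per 1000.
Codon 4 AAG (Lys): 36.2 per 1000.
Codon 5 CGT (Arg): 4.9 per 1000.
Lowest frequency is 4.9 at codon 5.

5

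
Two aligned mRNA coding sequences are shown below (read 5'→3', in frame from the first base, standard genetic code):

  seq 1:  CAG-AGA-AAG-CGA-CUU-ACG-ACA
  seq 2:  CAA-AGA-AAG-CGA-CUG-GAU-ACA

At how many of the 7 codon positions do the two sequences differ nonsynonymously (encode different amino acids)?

Codon 1: CAG Gln / CAA Gln — synonymous.
Codon 2: AGA Arg / AGA Arg — identical.
Codon 3: AAG Lys / AAG Lys — identical.
Codon 4: CGA Arg / CGA Arg — identical.
Codon 5: CUU Leu / CUG Leu — synonymous.
Codon 6: ACG Thr / GAU Asp — nonsynonymous.
Codon 7: ACA Thr / ACA Thr — identical.
Nonsynonymous differences: 1.

1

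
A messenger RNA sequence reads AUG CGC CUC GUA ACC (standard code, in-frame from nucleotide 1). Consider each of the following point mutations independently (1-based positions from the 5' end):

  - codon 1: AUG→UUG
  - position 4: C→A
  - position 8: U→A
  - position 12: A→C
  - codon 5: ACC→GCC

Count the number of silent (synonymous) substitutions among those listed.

Codon 1: AUG (Met) → UUG (Leu) — missense.
Codon 2: CGC (Arg) → AGC (Ser) — missense.
Codon 3: CUC (Leu) → CAC (His) — missense.
Codon 4: GUA (Val) → GUC (Val) — synonymous.
Codon 5: ACC (Thr) → GCC (Ala) — missense.
Synonymous: 1 of 5.

1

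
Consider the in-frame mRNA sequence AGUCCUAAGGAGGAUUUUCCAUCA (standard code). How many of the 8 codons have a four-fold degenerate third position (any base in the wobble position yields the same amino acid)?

3

Codon 1 AGU (Ser): third position 2-fold.
Codon 2 CCU (Pro): third position 4-fold.
Codon 3 AAG (Lys): third position 2-fold.
Codon 4 GAG (Glu): third position 2-fold.
Codon 5 GAU (Asp): third position 2-fold.
Codon 6 UUU (Phe): third position 2-fold.
Codon 7 CCA (Pro): third position 4-fold.
Codon 8 UCA (Ser): third position 4-fold.
Four-fold degenerate third positions: 3.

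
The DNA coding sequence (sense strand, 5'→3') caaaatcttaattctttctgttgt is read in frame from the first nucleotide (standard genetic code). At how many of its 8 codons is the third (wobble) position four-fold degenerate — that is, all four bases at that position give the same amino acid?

2

Codon 1 CAA (Gln): third position 2-fold.
Codon 2 AAT (Asn): third position 2-fold.
Codon 3 CTT (Leu): third position 4-fold.
Codon 4 AAT (Asn): third position 2-fold.
Codon 5 TCT (Ser): third position 4-fold.
Codon 6 TTC (Phe): third position 2-fold.
Codon 7 TGT (Cys): third position 2-fold.
Codon 8 TGT (Cys): third position 2-fold.
Four-fold degenerate third positions: 2.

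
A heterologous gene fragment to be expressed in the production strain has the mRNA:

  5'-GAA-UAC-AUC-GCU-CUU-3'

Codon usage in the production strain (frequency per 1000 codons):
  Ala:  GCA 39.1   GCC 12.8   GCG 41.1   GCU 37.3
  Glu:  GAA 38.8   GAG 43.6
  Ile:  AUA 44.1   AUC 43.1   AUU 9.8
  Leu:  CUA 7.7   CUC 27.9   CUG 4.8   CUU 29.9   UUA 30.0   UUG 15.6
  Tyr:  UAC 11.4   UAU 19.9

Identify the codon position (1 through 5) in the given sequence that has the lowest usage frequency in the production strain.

2

Codon 1 GAA (Glu): 38.8 per 1000.
Codon 2 UAC (Tyr): 11.4 per 1000.
Codon 3 AUC (Ile): 43.1 per 1000.
Codon 4 GCU (Ala): 37.3 per 1000.
Codon 5 CUU (Leu): 29.9 per 1000.
Lowest frequency is 11.4 at codon 2.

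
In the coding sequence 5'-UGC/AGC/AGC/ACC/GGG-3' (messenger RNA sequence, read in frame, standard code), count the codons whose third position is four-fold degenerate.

Codon 1 UGC (Cys): third position 2-fold.
Codon 2 AGC (Ser): third position 2-fold.
Codon 3 AGC (Ser): third position 2-fold.
Codon 4 ACC (Thr): third position 4-fold.
Codon 5 GGG (Gly): third position 4-fold.
Four-fold degenerate third positions: 2.

2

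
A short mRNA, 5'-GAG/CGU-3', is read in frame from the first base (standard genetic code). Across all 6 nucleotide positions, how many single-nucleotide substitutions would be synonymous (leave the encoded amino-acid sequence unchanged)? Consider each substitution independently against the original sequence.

4

Codon 1 (GAG, Glu): 1 synonymous substitution.
Codon 2 (CGU, Arg): 3 synonymous substitutions.
Total: 1 + 3 = 4.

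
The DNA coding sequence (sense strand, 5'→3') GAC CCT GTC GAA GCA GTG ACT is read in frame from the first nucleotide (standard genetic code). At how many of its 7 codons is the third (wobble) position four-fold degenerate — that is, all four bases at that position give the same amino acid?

Codon 1 GAC (Asp): third position 2-fold.
Codon 2 CCT (Pro): third position 4-fold.
Codon 3 GTC (Val): third position 4-fold.
Codon 4 GAA (Glu): third position 2-fold.
Codon 5 GCA (Ala): third position 4-fold.
Codon 6 GTG (Val): third position 4-fold.
Codon 7 ACT (Thr): third position 4-fold.
Four-fold degenerate third positions: 5.

5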